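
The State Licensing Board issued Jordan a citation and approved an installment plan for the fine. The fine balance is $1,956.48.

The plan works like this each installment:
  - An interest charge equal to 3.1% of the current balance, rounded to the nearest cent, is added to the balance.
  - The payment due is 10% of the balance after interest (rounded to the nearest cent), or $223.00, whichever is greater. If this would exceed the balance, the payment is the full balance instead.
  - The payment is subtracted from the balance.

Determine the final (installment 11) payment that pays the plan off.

$89.42

# | Opening | Interest | Payment | End bal
1 | $1,956.48 | $60.65 | $223.00 | $1,794.13
2 | $1,794.13 | $55.62 | $223.00 | $1,626.75
3 | $1,626.75 | $50.43 | $223.00 | $1,454.18
4 | $1,454.18 | $45.08 | $223.00 | $1,276.26
5 | $1,276.26 | $39.56 | $223.00 | $1,092.82
6 | $1,092.82 | $33.88 | $223.00 | $903.70
7 | $903.70 | $28.01 | $223.00 | $708.71
8 | $708.71 | $21.97 | $223.00 | $507.68
9 | $507.68 | $15.74 | $223.00 | $300.42
10 | $300.42 | $9.31 | $223.00 | $86.73
11 | $86.73 | $2.69 | $89.42 | $0.00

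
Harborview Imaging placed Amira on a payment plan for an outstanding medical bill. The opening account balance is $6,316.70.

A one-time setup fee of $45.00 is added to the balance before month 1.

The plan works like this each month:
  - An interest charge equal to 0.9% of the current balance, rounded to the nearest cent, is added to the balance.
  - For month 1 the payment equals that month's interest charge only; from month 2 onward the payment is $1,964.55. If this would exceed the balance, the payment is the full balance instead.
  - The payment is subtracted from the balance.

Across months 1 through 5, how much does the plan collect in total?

$6,544.37

Month 1: opening $6,361.70; interest $57.26 → $6,418.96; payment $57.26; balance $6,361.70
Month 2: opening $6,361.70; interest $57.26 → $6,418.96; payment $1,964.55; balance $4,454.41
Month 3: opening $4,454.41; interest $40.09 → $4,494.50; payment $1,964.55; balance $2,529.95
Month 4: opening $2,529.95; interest $22.77 → $2,552.72; payment $1,964.55; balance $588.17
Month 5: opening $588.17; interest $5.29 → $593.46; payment $593.46; balance $0.00
Total paid: $6,544.37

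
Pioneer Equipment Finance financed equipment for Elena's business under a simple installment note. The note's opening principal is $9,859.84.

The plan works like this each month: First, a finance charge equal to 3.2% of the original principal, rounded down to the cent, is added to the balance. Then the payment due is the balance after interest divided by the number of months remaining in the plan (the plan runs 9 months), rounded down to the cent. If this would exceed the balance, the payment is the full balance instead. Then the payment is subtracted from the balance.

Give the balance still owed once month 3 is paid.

$7,290.65

# | Opening | Interest | Payment | End bal
1 | $9,859.84 | $315.51 | $1,130.59 | $9,044.76
2 | $9,044.76 | $315.51 | $1,170.03 | $8,190.24
3 | $8,190.24 | $315.51 | $1,215.10 | $7,290.65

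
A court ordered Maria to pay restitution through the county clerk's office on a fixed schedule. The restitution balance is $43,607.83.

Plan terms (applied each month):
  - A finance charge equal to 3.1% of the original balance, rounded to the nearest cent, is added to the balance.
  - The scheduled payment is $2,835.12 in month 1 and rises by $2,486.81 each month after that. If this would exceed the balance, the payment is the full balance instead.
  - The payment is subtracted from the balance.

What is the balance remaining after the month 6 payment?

$0.00

Month 1: $43,607.83 +$1,351.84 interest = $44,959.67; pay $2,835.12 → $42,124.55
Month 2: $42,124.55 +$1,351.84 interest = $43,476.39; pay $5,321.93 → $38,154.46
Month 3: $38,154.46 +$1,351.84 interest = $39,506.30; pay $7,808.74 → $31,697.56
Month 4: $31,697.56 +$1,351.84 interest = $33,049.40; pay $10,295.55 → $22,753.85
Month 5: $22,753.85 +$1,351.84 interest = $24,105.69; pay $12,782.36 → $11,323.33
Month 6: $11,323.33 +$1,351.84 interest = $12,675.17; pay $12,675.17 → $0.00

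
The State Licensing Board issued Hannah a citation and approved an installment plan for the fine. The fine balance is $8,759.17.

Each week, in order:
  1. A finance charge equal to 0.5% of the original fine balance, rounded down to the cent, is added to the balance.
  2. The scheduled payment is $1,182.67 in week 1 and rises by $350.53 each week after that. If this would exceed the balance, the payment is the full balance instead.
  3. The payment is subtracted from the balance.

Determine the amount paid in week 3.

$1,883.73

Week 1: $8,759.17 +$43.79 interest = $8,802.96; pay $1,182.67 → $7,620.29
Week 2: $7,620.29 +$43.79 interest = $7,664.08; pay $1,533.20 → $6,130.88
Week 3: $6,130.88 +$43.79 interest = $6,174.67; pay $1,883.73 → $4,290.94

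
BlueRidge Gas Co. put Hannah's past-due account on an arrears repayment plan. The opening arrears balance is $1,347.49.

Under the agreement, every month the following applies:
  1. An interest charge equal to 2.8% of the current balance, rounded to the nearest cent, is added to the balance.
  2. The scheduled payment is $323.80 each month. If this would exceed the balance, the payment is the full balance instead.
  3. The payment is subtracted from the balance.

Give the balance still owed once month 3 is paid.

Month 1: $1,347.49 +$37.73 interest = $1,385.22; pay $323.80 → $1,061.42
Month 2: $1,061.42 +$29.72 interest = $1,091.14; pay $323.80 → $767.34
Month 3: $767.34 +$21.49 interest = $788.83; pay $323.80 → $465.03

$465.03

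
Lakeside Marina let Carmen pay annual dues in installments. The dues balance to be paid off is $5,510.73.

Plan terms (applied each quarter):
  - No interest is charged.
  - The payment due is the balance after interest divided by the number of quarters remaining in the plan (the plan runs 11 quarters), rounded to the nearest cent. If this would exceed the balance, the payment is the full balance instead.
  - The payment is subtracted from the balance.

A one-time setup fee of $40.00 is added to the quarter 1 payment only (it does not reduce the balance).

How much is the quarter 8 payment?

$500.98

# | Opening | Payment | Fee | End bal
1 | $5,510.73 | $500.98 | $40.00 | $5,009.75
2 | $5,009.75 | $500.98 | — | $4,508.77
3 | $4,508.77 | $500.97 | — | $4,007.80
4 | $4,007.80 | $500.98 | — | $3,506.82
5 | $3,506.82 | $500.97 | — | $3,005.85
6 | $3,005.85 | $500.98 | — | $2,504.87
7 | $2,504.87 | $500.97 | — | $2,003.90
8 | $2,003.90 | $500.98 | — | $1,502.92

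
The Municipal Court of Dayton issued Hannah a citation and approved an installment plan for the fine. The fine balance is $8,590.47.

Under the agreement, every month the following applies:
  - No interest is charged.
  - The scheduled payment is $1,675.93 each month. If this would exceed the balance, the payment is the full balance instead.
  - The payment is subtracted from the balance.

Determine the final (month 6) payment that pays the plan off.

$210.82

Month 1: opening $8,590.47; payment $1,675.93; balance $6,914.54
Month 2: opening $6,914.54; payment $1,675.93; balance $5,238.61
Month 3: opening $5,238.61; payment $1,675.93; balance $3,562.68
Month 4: opening $3,562.68; payment $1,675.93; balance $1,886.75
Month 5: opening $1,886.75; payment $1,675.93; balance $210.82
Month 6: opening $210.82; payment $210.82; balance $0.00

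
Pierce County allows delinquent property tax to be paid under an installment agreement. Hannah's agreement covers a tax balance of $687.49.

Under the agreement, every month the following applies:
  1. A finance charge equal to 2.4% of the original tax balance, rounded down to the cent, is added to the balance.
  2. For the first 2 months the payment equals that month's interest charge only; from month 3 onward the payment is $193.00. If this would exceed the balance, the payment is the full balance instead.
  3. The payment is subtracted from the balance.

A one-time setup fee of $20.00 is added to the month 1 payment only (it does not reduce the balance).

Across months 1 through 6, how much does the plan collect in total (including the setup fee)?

Month 1: opening $687.49; interest $16.49 → $703.98; payment $16.49 (+ $20.00 fee); balance $687.49
Month 2: opening $687.49; interest $16.49 → $703.98; payment $16.49; balance $687.49
Month 3: opening $687.49; interest $16.49 → $703.98; payment $193.00; balance $510.98
Month 4: opening $510.98; interest $16.49 → $527.47; payment $193.00; balance $334.47
Month 5: opening $334.47; interest $16.49 → $350.96; payment $193.00; balance $157.96
Month 6: opening $157.96; interest $16.49 → $174.45; payment $174.45; balance $0.00
Total paid: $806.43

$806.43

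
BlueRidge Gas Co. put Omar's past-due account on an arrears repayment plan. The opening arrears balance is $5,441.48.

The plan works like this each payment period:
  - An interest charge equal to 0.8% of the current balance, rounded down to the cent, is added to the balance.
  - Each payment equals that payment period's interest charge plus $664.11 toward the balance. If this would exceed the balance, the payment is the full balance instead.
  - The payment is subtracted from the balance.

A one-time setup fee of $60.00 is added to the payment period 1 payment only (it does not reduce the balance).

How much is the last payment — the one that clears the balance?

$129.62

Payment period 1: $5,441.48 +$43.53 interest = $5,485.01; pay $707.64 (+ $60.00 fee) → $4,777.37
Payment period 2: $4,777.37 +$38.21 interest = $4,815.58; pay $702.32 → $4,113.26
Payment period 3: $4,113.26 +$32.90 interest = $4,146.16; pay $697.01 → $3,449.15
Payment period 4: $3,449.15 +$27.59 interest = $3,476.74; pay $691.70 → $2,785.04
Payment period 5: $2,785.04 +$22.28 interest = $2,807.32; pay $686.39 → $2,120.93
Payment period 6: $2,120.93 +$16.96 interest = $2,137.89; pay $681.07 → $1,456.82
Payment period 7: $1,456.82 +$11.65 interest = $1,468.47; pay $675.76 → $792.71
Payment period 8: $792.71 +$6.34 interest = $799.05; pay $670.45 → $128.60
Payment period 9: $128.60 +$1.02 interest = $129.62; pay $129.62 → $0.00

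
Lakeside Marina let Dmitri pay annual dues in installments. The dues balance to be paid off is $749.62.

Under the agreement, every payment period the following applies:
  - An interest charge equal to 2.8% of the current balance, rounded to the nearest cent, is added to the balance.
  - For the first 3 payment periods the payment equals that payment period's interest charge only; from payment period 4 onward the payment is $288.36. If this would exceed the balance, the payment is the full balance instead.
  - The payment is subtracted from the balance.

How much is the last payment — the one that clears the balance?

$213.20

Payment period 1: $749.62 +$20.99 interest = $770.61; pay $20.99 → $749.62
Payment period 2: $749.62 +$20.99 interest = $770.61; pay $20.99 → $749.62
Payment period 3: $749.62 +$20.99 interest = $770.61; pay $20.99 → $749.62
Payment period 4: $749.62 +$20.99 interest = $770.61; pay $288.36 → $482.25
Payment period 5: $482.25 +$13.50 interest = $495.75; pay $288.36 → $207.39
Payment period 6: $207.39 +$5.81 interest = $213.20; pay $213.20 → $0.00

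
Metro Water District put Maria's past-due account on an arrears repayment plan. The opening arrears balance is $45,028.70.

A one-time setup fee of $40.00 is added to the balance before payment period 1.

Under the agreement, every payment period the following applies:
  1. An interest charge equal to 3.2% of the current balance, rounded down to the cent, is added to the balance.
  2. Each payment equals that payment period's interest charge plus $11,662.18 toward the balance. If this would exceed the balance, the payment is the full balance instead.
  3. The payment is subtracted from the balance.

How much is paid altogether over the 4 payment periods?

# | Opening | Interest | Payment | End bal
1 | $45,068.70 | $1,442.19 | $13,104.37 | $33,406.52
2 | $33,406.52 | $1,069.00 | $12,731.18 | $21,744.34
3 | $21,744.34 | $695.81 | $12,357.99 | $10,082.16
4 | $10,082.16 | $322.62 | $10,404.78 | $0.00
Total paid: $48,598.32

$48,598.32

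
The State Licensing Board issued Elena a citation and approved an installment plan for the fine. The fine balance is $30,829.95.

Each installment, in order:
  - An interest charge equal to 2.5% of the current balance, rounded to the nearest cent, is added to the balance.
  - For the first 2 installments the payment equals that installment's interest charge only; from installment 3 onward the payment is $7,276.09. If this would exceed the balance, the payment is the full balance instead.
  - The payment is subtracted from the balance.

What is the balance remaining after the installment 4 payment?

$17,656.64

Installment 1: $30,829.95 +$770.75 interest = $31,600.70; pay $770.75 → $30,829.95
Installment 2: $30,829.95 +$770.75 interest = $31,600.70; pay $770.75 → $30,829.95
Installment 3: $30,829.95 +$770.75 interest = $31,600.70; pay $7,276.09 → $24,324.61
Installment 4: $24,324.61 +$608.12 interest = $24,932.73; pay $7,276.09 → $17,656.64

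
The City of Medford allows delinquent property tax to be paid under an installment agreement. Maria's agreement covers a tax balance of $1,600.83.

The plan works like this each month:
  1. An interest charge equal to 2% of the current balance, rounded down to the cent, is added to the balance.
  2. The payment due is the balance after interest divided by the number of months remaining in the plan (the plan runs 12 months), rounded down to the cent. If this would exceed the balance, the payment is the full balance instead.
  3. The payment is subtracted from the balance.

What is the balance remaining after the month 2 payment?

Month 1: opening $1,600.83; interest $32.01 → $1,632.84; payment $136.07; balance $1,496.77
Month 2: opening $1,496.77; interest $29.93 → $1,526.70; payment $138.79; balance $1,387.91

$1,387.91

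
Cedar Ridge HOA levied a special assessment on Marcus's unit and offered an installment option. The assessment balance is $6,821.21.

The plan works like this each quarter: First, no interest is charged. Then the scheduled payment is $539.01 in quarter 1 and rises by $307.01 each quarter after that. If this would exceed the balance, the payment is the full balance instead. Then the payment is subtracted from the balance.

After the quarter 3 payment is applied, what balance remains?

$4,283.15

# | Opening | Payment | End bal
1 | $6,821.21 | $539.01 | $6,282.20
2 | $6,282.20 | $846.02 | $5,436.18
3 | $5,436.18 | $1,153.03 | $4,283.15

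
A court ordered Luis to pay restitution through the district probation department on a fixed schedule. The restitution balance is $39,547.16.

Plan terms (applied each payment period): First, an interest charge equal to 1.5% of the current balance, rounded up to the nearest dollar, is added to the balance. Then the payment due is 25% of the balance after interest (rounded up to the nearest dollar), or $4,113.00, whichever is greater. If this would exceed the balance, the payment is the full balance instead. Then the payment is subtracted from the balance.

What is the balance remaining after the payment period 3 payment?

$17,445.16

Payment period 1: $39,547.16 +$594.00 interest = $40,141.16; pay $10,036.00 → $30,105.16
Payment period 2: $30,105.16 +$452.00 interest = $30,557.16; pay $7,640.00 → $22,917.16
Payment period 3: $22,917.16 +$344.00 interest = $23,261.16; pay $5,816.00 → $17,445.16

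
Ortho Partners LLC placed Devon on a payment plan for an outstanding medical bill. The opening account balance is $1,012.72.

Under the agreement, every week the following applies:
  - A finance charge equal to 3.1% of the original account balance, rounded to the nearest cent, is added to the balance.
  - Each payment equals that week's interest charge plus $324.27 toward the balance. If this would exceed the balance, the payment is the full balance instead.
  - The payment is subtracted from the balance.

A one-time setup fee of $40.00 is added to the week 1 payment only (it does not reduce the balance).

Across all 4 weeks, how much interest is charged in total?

$125.56

Week 1: opening $1,012.72; interest $31.39 → $1,044.11; payment $355.66 (+ $40.00 fee); balance $688.45
Week 2: opening $688.45; interest $31.39 → $719.84; payment $355.66; balance $364.18
Week 3: opening $364.18; interest $31.39 → $395.57; payment $355.66; balance $39.91
Week 4: opening $39.91; interest $31.39 → $71.30; payment $71.30; balance $0.00
Total interest: $31.39 + $31.39 + $31.39 + $31.39 = $125.56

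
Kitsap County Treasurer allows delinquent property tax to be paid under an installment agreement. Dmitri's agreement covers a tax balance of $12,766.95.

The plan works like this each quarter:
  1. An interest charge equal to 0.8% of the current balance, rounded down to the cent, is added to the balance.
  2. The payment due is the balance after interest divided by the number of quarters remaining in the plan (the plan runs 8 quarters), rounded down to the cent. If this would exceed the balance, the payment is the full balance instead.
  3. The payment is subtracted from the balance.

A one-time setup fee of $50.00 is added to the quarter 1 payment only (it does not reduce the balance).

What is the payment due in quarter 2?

# | Opening | Interest | Payment | Fee | End bal
1 | $12,766.95 | $102.13 | $1,608.63 | $50.00 | $11,260.45
2 | $11,260.45 | $90.08 | $1,621.50 | — | $9,729.03

$1,621.50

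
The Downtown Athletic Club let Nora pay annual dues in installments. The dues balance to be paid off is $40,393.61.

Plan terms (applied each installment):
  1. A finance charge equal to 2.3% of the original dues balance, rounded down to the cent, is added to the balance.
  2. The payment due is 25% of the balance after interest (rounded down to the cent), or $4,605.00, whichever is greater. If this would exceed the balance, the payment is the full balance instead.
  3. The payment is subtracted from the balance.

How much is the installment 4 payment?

$4,895.35

# | Opening | Interest | Payment | End bal
1 | $40,393.61 | $929.05 | $10,330.66 | $30,992.00
2 | $30,992.00 | $929.05 | $7,980.26 | $23,940.79
3 | $23,940.79 | $929.05 | $6,217.46 | $18,652.38
4 | $18,652.38 | $929.05 | $4,895.35 | $14,686.08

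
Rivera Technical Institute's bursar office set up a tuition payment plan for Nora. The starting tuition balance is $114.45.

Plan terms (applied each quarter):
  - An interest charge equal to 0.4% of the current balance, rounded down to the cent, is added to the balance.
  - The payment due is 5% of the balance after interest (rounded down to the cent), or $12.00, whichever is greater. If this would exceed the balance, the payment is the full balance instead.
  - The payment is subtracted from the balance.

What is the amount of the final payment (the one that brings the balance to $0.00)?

Quarter 1: opening $114.45; interest $0.45 → $114.90; payment $12.00; balance $102.90
Quarter 2: opening $102.90; interest $0.41 → $103.31; payment $12.00; balance $91.31
Quarter 3: opening $91.31; interest $0.36 → $91.67; payment $12.00; balance $79.67
Quarter 4: opening $79.67; interest $0.31 → $79.98; payment $12.00; balance $67.98
Quarter 5: opening $67.98; interest $0.27 → $68.25; payment $12.00; balance $56.25
Quarter 6: opening $56.25; interest $0.22 → $56.47; payment $12.00; balance $44.47
Quarter 7: opening $44.47; interest $0.17 → $44.64; payment $12.00; balance $32.64
Quarter 8: opening $32.64; interest $0.13 → $32.77; payment $12.00; balance $20.77
Quarter 9: opening $20.77; interest $0.08 → $20.85; payment $12.00; balance $8.85
Quarter 10: opening $8.85; interest $0.03 → $8.88; payment $8.88; balance $0.00

$8.88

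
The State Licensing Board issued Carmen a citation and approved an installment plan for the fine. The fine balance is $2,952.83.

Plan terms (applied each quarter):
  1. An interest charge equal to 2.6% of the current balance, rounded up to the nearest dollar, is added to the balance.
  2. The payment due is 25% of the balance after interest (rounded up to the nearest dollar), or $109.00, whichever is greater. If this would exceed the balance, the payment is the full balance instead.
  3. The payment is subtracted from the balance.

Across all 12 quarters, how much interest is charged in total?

Quarter 1: opening $2,952.83; interest $77.00 → $3,029.83; payment $758.00; balance $2,271.83
Quarter 2: opening $2,271.83; interest $60.00 → $2,331.83; payment $583.00; balance $1,748.83
Quarter 3: opening $1,748.83; interest $46.00 → $1,794.83; payment $449.00; balance $1,345.83
Quarter 4: opening $1,345.83; interest $35.00 → $1,380.83; payment $346.00; balance $1,034.83
Quarter 5: opening $1,034.83; interest $27.00 → $1,061.83; payment $266.00; balance $795.83
Quarter 6: opening $795.83; interest $21.00 → $816.83; payment $205.00; balance $611.83
Quarter 7: opening $611.83; interest $16.00 → $627.83; payment $157.00; balance $470.83
Quarter 8: opening $470.83; interest $13.00 → $483.83; payment $121.00; balance $362.83
Quarter 9: opening $362.83; interest $10.00 → $372.83; payment $109.00; balance $263.83
Quarter 10: opening $263.83; interest $7.00 → $270.83; payment $109.00; balance $161.83
Quarter 11: opening $161.83; interest $5.00 → $166.83; payment $109.00; balance $57.83
Quarter 12: opening $57.83; interest $2.00 → $59.83; payment $59.83; balance $0.00
Total interest: $77.00 + $60.00 + $46.00 + $35.00 + $27.00 + $21.00 + $16.00 + $13.00 + $10.00 + $7.00 + $5.00 + $2.00 = $319.00

$319.00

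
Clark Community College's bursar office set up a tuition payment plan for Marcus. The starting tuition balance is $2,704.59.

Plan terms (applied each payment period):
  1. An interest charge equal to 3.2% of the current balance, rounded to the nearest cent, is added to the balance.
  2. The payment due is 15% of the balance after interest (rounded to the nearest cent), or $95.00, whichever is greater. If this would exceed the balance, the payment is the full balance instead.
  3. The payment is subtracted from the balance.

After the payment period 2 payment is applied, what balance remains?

Payment period 1: $2,704.59 +$86.55 interest = $2,791.14; pay $418.67 → $2,372.47
Payment period 2: $2,372.47 +$75.92 interest = $2,448.39; pay $367.26 → $2,081.13

$2,081.13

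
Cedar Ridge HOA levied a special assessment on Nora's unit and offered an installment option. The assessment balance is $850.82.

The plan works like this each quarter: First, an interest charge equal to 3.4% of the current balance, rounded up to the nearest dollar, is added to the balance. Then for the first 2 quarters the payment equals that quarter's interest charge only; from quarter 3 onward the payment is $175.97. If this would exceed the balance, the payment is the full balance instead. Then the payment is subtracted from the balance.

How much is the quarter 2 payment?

$29.00

# | Opening | Interest | Payment | End bal
1 | $850.82 | $29.00 | $29.00 | $850.82
2 | $850.82 | $29.00 | $29.00 | $850.82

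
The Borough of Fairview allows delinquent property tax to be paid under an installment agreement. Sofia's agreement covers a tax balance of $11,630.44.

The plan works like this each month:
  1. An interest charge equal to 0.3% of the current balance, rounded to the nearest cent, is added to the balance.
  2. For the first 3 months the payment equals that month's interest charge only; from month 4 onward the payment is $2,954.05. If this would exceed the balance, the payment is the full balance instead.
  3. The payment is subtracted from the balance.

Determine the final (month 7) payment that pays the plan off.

Month 1: opening $11,630.44; interest $34.89 → $11,665.33; payment $34.89; balance $11,630.44
Month 2: opening $11,630.44; interest $34.89 → $11,665.33; payment $34.89; balance $11,630.44
Month 3: opening $11,630.44; interest $34.89 → $11,665.33; payment $34.89; balance $11,630.44
Month 4: opening $11,630.44; interest $34.89 → $11,665.33; payment $2,954.05; balance $8,711.28
Month 5: opening $8,711.28; interest $26.13 → $8,737.41; payment $2,954.05; balance $5,783.36
Month 6: opening $5,783.36; interest $17.35 → $5,800.71; payment $2,954.05; balance $2,846.66
Month 7: opening $2,846.66; interest $8.54 → $2,855.20; payment $2,855.20; balance $0.00

$2,855.20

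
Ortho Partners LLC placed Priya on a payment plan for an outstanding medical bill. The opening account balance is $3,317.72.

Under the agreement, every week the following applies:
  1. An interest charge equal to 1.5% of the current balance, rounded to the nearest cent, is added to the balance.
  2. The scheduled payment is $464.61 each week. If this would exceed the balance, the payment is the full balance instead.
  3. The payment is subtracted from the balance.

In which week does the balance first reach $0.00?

Week 1: $3,317.72 +$49.77 interest = $3,367.49; pay $464.61 → $2,902.88
Week 2: $2,902.88 +$43.54 interest = $2,946.42; pay $464.61 → $2,481.81
Week 3: $2,481.81 +$37.23 interest = $2,519.04; pay $464.61 → $2,054.43
Week 4: $2,054.43 +$30.82 interest = $2,085.25; pay $464.61 → $1,620.64
Week 5: $1,620.64 +$24.31 interest = $1,644.95; pay $464.61 → $1,180.34
Week 6: $1,180.34 +$17.71 interest = $1,198.05; pay $464.61 → $733.44
Week 7: $733.44 +$11.00 interest = $744.44; pay $464.61 → $279.83
Week 8: $279.83 +$4.20 interest = $284.03; pay $284.03 → $0.00
Balance reaches $0.00 in week 8.

8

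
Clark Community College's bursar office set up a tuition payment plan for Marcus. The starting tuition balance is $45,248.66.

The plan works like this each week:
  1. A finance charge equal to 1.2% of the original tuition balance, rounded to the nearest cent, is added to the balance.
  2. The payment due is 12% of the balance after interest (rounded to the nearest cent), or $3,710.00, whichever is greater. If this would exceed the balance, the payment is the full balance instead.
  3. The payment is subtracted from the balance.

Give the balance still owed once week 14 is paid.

$0.00

Week 1: opening $45,248.66; interest $542.98 → $45,791.64; payment $5,495.00; balance $40,296.64
Week 2: opening $40,296.64; interest $542.98 → $40,839.62; payment $4,900.75; balance $35,938.87
Week 3: opening $35,938.87; interest $542.98 → $36,481.85; payment $4,377.82; balance $32,104.03
Week 4: opening $32,104.03; interest $542.98 → $32,647.01; payment $3,917.64; balance $28,729.37
Week 5: opening $28,729.37; interest $542.98 → $29,272.35; payment $3,710.00; balance $25,562.35
Week 6: opening $25,562.35; interest $542.98 → $26,105.33; payment $3,710.00; balance $22,395.33
Week 7: opening $22,395.33; interest $542.98 → $22,938.31; payment $3,710.00; balance $19,228.31
Week 8: opening $19,228.31; interest $542.98 → $19,771.29; payment $3,710.00; balance $16,061.29
Week 9: opening $16,061.29; interest $542.98 → $16,604.27; payment $3,710.00; balance $12,894.27
Week 10: opening $12,894.27; interest $542.98 → $13,437.25; payment $3,710.00; balance $9,727.25
Week 11: opening $9,727.25; interest $542.98 → $10,270.23; payment $3,710.00; balance $6,560.23
Week 12: opening $6,560.23; interest $542.98 → $7,103.21; payment $3,710.00; balance $3,393.21
Week 13: opening $3,393.21; interest $542.98 → $3,936.19; payment $3,710.00; balance $226.19
Week 14: opening $226.19; interest $542.98 → $769.17; payment $769.17; balance $0.00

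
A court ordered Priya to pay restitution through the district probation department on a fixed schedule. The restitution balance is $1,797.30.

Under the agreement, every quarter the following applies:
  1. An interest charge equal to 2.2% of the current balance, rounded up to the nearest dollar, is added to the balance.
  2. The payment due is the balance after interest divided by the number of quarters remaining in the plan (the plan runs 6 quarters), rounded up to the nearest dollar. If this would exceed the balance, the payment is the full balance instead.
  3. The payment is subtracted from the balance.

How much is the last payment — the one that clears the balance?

$341.30

Quarter 1: $1,797.30 +$40.00 interest = $1,837.30; pay $307.00 → $1,530.30
Quarter 2: $1,530.30 +$34.00 interest = $1,564.30; pay $313.00 → $1,251.30
Quarter 3: $1,251.30 +$28.00 interest = $1,279.30; pay $320.00 → $959.30
Quarter 4: $959.30 +$22.00 interest = $981.30; pay $328.00 → $653.30
Quarter 5: $653.30 +$15.00 interest = $668.30; pay $335.00 → $333.30
Quarter 6: $333.30 +$8.00 interest = $341.30; pay $341.30 → $0.00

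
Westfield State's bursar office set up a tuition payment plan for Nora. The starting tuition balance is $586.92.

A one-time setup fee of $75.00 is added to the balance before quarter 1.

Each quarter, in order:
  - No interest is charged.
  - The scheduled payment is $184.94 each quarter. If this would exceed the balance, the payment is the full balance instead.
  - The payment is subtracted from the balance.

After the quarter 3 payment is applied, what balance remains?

# | Opening | Payment | End bal
1 | $661.92 | $184.94 | $476.98
2 | $476.98 | $184.94 | $292.04
3 | $292.04 | $184.94 | $107.10

$107.10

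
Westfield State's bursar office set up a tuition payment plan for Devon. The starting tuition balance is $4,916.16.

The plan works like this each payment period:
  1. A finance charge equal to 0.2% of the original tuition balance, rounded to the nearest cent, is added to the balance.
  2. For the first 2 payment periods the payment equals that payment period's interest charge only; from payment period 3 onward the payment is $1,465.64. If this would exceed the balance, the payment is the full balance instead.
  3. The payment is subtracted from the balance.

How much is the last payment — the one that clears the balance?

$558.56

# | Opening | Interest | Payment | End bal
1 | $4,916.16 | $9.83 | $9.83 | $4,916.16
2 | $4,916.16 | $9.83 | $9.83 | $4,916.16
3 | $4,916.16 | $9.83 | $1,465.64 | $3,460.35
4 | $3,460.35 | $9.83 | $1,465.64 | $2,004.54
5 | $2,004.54 | $9.83 | $1,465.64 | $548.73
6 | $548.73 | $9.83 | $558.56 | $0.00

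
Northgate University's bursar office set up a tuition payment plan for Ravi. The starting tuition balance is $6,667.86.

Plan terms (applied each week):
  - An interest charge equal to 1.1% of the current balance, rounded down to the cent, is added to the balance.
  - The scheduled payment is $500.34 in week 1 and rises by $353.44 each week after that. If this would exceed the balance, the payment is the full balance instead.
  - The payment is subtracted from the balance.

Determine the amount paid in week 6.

$921.91

Week 1: $6,667.86 +$73.34 interest = $6,741.20; pay $500.34 → $6,240.86
Week 2: $6,240.86 +$68.64 interest = $6,309.50; pay $853.78 → $5,455.72
Week 3: $5,455.72 +$60.01 interest = $5,515.73; pay $1,207.22 → $4,308.51
Week 4: $4,308.51 +$47.39 interest = $4,355.90; pay $1,560.66 → $2,795.24
Week 5: $2,795.24 +$30.74 interest = $2,825.98; pay $1,914.10 → $911.88
Week 6: $911.88 +$10.03 interest = $921.91; pay $921.91 → $0.00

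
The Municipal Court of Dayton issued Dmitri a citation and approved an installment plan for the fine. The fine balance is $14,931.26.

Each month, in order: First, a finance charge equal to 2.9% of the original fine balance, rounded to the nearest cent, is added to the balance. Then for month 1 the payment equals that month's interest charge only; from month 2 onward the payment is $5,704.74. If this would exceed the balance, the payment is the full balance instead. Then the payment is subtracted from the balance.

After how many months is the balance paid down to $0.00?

Month 1: opening $14,931.26; interest $433.01 → $15,364.27; payment $433.01; balance $14,931.26
Month 2: opening $14,931.26; interest $433.01 → $15,364.27; payment $5,704.74; balance $9,659.53
Month 3: opening $9,659.53; interest $433.01 → $10,092.54; payment $5,704.74; balance $4,387.80
Month 4: opening $4,387.80; interest $433.01 → $4,820.81; payment $4,820.81; balance $0.00
Balance reaches $0.00 in month 4.

4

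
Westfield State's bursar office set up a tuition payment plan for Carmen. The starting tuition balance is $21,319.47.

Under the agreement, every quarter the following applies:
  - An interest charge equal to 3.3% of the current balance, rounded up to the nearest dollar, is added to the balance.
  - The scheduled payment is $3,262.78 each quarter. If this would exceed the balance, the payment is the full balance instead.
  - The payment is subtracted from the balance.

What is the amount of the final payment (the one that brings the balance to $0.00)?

$1,585.01

Quarter 1: opening $21,319.47; interest $704.00 → $22,023.47; payment $3,262.78; balance $18,760.69
Quarter 2: opening $18,760.69; interest $620.00 → $19,380.69; payment $3,262.78; balance $16,117.91
Quarter 3: opening $16,117.91; interest $532.00 → $16,649.91; payment $3,262.78; balance $13,387.13
Quarter 4: opening $13,387.13; interest $442.00 → $13,829.13; payment $3,262.78; balance $10,566.35
Quarter 5: opening $10,566.35; interest $349.00 → $10,915.35; payment $3,262.78; balance $7,652.57
Quarter 6: opening $7,652.57; interest $253.00 → $7,905.57; payment $3,262.78; balance $4,642.79
Quarter 7: opening $4,642.79; interest $154.00 → $4,796.79; payment $3,262.78; balance $1,534.01
Quarter 8: opening $1,534.01; interest $51.00 → $1,585.01; payment $1,585.01; balance $0.00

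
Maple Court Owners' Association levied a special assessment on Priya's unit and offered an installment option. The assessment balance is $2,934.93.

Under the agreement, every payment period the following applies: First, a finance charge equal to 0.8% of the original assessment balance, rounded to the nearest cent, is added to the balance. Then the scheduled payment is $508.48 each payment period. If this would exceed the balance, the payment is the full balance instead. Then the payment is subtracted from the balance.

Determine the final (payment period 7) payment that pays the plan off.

# | Opening | Interest | Payment | End bal
1 | $2,934.93 | $23.48 | $508.48 | $2,449.93
2 | $2,449.93 | $23.48 | $508.48 | $1,964.93
3 | $1,964.93 | $23.48 | $508.48 | $1,479.93
4 | $1,479.93 | $23.48 | $508.48 | $994.93
5 | $994.93 | $23.48 | $508.48 | $509.93
6 | $509.93 | $23.48 | $508.48 | $24.93
7 | $24.93 | $23.48 | $48.41 | $0.00

$48.41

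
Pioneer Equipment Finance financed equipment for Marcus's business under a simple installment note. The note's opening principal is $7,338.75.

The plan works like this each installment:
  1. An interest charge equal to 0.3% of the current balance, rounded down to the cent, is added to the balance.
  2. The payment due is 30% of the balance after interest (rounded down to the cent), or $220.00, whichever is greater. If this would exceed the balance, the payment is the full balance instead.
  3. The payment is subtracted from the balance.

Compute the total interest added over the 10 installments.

$71.22

# | Opening | Interest | Payment | End bal
1 | $7,338.75 | $22.01 | $2,208.22 | $5,152.54
2 | $5,152.54 | $15.45 | $1,550.39 | $3,617.60
3 | $3,617.60 | $10.85 | $1,088.53 | $2,539.92
4 | $2,539.92 | $7.61 | $764.25 | $1,783.28
5 | $1,783.28 | $5.34 | $536.58 | $1,252.04
6 | $1,252.04 | $3.75 | $376.73 | $879.06
7 | $879.06 | $2.63 | $264.50 | $617.19
8 | $617.19 | $1.85 | $220.00 | $399.04
9 | $399.04 | $1.19 | $220.00 | $180.23
10 | $180.23 | $0.54 | $180.77 | $0.00
Total interest: $22.01 + $15.45 + $10.85 + $7.61 + $5.34 + $3.75 + $2.63 + $1.85 + $1.19 + $0.54 = $71.22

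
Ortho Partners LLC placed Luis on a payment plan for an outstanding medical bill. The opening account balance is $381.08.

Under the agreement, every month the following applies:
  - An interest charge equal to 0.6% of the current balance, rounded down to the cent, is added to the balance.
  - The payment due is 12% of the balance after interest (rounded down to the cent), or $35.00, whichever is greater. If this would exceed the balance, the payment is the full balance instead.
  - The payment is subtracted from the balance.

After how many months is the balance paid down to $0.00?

# | Opening | Interest | Payment | End bal
1 | $381.08 | $2.28 | $46.00 | $337.36
2 | $337.36 | $2.02 | $40.72 | $298.66
3 | $298.66 | $1.79 | $36.05 | $264.40
4 | $264.40 | $1.58 | $35.00 | $230.98
5 | $230.98 | $1.38 | $35.00 | $197.36
6 | $197.36 | $1.18 | $35.00 | $163.54
7 | $163.54 | $0.98 | $35.00 | $129.52
8 | $129.52 | $0.77 | $35.00 | $95.29
9 | $95.29 | $0.57 | $35.00 | $60.86
10 | $60.86 | $0.36 | $35.00 | $26.22
11 | $26.22 | $0.15 | $26.37 | $0.00
Balance reaches $0.00 in month 11.

11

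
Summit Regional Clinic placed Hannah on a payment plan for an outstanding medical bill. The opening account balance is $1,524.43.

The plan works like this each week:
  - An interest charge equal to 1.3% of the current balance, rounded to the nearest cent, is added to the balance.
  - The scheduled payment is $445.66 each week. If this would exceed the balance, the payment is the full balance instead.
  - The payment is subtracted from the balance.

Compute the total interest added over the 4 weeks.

$45.76

# | Opening | Interest | Payment | End bal
1 | $1,524.43 | $19.82 | $445.66 | $1,098.59
2 | $1,098.59 | $14.28 | $445.66 | $667.21
3 | $667.21 | $8.67 | $445.66 | $230.22
4 | $230.22 | $2.99 | $233.21 | $0.00
Total interest: $19.82 + $14.28 + $8.67 + $2.99 = $45.76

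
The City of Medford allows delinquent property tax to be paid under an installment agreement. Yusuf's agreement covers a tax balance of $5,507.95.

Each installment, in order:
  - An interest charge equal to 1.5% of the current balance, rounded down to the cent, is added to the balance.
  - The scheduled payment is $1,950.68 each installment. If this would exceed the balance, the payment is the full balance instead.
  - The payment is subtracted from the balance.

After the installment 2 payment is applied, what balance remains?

$1,743.79

# | Opening | Interest | Payment | End bal
1 | $5,507.95 | $82.61 | $1,950.68 | $3,639.88
2 | $3,639.88 | $54.59 | $1,950.68 | $1,743.79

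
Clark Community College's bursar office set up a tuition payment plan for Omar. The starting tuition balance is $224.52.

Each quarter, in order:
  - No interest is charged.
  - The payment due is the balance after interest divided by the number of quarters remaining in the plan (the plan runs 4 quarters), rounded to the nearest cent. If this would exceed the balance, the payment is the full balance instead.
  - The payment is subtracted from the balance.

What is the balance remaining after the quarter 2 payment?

$112.26

# | Opening | Payment | End bal
1 | $224.52 | $56.13 | $168.39
2 | $168.39 | $56.13 | $112.26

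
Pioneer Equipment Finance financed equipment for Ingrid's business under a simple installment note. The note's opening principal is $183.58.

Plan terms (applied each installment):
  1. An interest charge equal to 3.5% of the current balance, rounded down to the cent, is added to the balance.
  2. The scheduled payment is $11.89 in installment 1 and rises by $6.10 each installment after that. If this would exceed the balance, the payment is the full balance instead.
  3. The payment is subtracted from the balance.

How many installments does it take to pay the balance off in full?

8

Installment 1: opening $183.58; interest $6.42 → $190.00; payment $11.89; balance $178.11
Installment 2: opening $178.11; interest $6.23 → $184.34; payment $17.99; balance $166.35
Installment 3: opening $166.35; interest $5.82 → $172.17; payment $24.09; balance $148.08
Installment 4: opening $148.08; interest $5.18 → $153.26; payment $30.19; balance $123.07
Installment 5: opening $123.07; interest $4.30 → $127.37; payment $36.29; balance $91.08
Installment 6: opening $91.08; interest $3.18 → $94.26; payment $42.39; balance $51.87
Installment 7: opening $51.87; interest $1.81 → $53.68; payment $48.49; balance $5.19
Installment 8: opening $5.19; interest $0.18 → $5.37; payment $5.37; balance $0.00
Balance reaches $0.00 in installment 8.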